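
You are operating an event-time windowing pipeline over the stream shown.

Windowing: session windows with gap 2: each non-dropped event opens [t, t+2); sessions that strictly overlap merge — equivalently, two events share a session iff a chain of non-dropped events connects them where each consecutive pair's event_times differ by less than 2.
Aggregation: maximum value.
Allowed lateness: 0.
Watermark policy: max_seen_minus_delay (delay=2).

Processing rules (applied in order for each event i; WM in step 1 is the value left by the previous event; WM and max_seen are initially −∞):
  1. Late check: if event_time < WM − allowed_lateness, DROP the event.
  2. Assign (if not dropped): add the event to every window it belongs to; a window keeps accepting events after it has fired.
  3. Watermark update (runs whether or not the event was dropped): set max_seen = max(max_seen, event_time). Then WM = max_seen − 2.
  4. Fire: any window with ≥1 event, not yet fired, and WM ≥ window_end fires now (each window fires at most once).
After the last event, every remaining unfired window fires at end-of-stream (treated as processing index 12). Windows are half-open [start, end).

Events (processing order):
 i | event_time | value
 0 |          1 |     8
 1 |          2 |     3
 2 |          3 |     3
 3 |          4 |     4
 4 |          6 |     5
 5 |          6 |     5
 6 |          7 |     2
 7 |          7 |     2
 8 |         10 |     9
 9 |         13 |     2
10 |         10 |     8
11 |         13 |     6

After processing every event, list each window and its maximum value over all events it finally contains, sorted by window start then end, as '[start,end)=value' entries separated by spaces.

i=0 t=1 v=8: → [1,3); WM=-1
i=1 t=2 v=3: → [1,4); WM=0
i=2 t=3 v=3: → [1,5); WM=1
i=3 t=4 v=4: → [1,6); WM=2
i=4 t=6 v=5: → [6,8); WM=4
i=5 t=6 v=5: → [6,8); WM=4
i=6 t=7 v=2: → [6,9); WM=5
i=7 t=7 v=2: → [6,9); WM=5
i=8 t=10 v=9: → [10,12); WM=8
i=9 t=13 v=2: → [13,15); WM=11
i=10 t=10 v=8: DROP (t<11-0); WM=11
i=11 t=13 v=6: → [13,15); WM=11

[1,6)=8 [6,9)=5 [10,12)=9 [13,15)=6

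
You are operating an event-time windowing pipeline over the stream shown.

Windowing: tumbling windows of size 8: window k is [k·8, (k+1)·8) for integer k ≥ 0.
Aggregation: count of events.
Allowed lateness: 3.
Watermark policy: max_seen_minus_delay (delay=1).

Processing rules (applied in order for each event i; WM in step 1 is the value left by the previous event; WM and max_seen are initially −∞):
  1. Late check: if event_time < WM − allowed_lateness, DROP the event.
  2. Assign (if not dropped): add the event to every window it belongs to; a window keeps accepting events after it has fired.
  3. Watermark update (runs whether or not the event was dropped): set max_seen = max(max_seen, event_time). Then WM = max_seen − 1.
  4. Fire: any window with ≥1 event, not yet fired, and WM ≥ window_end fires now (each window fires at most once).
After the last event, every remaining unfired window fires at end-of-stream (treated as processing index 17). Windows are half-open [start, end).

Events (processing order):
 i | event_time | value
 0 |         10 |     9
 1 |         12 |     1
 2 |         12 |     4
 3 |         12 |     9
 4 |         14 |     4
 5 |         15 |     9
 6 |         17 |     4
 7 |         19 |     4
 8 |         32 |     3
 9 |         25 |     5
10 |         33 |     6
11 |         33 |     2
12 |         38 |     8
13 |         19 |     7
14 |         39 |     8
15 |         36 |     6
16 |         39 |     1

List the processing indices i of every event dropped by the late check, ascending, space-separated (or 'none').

i=0 t=10 v=9: → [8,16); WM=9
i=1 t=12 v=1: → [8,16); WM=11
i=2 t=12 v=4: → [8,16); WM=11
i=3 t=12 v=9: → [8,16); WM=11
i=4 t=14 v=4: → [8,16); WM=13
i=5 t=15 v=9: → [8,16); WM=14
i=6 t=17 v=4: → [16,24); WM=16; [8,16) fires=6
i=7 t=19 v=4: → [16,24); WM=18
i=8 t=32 v=3: → [32,40); WM=31; [16,24) fires=2
i=9 t=25 v=5: DROP (t<31-3); WM=31
i=10 t=33 v=6: → [32,40); WM=32
i=11 t=33 v=2: → [32,40); WM=32
i=12 t=38 v=8: → [32,40); WM=37
i=13 t=19 v=7: DROP (t<37-3); WM=37
i=14 t=39 v=8: → [32,40); WM=38
i=15 t=36 v=6: → [32,40); WM=38
i=16 t=39 v=1: → [32,40); WM=38

9 13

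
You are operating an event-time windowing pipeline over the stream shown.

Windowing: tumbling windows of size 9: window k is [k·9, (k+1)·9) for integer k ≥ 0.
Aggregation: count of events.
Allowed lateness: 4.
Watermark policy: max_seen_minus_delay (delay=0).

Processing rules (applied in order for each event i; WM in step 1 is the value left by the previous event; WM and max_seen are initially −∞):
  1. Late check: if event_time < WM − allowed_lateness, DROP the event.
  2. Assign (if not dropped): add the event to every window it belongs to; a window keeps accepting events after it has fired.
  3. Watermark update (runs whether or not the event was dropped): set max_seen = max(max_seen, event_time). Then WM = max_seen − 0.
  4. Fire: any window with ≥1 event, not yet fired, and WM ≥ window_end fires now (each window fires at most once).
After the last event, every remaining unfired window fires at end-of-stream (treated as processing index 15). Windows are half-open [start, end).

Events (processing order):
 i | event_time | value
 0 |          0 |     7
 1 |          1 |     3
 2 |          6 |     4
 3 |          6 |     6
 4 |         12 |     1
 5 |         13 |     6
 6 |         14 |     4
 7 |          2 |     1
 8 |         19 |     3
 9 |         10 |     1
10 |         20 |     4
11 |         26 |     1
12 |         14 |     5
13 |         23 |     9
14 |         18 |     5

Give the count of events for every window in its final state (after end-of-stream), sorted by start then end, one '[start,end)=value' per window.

i=0 t=0 v=7: → [0,9); WM=0
i=1 t=1 v=3: → [0,9); WM=1
i=2 t=6 v=4: → [0,9); WM=6
i=3 t=6 v=6: → [0,9); WM=6
i=4 t=12 v=1: → [9,18); WM=12; [0,9) fires=4
i=5 t=13 v=6: → [9,18); WM=13
i=6 t=14 v=4: → [9,18); WM=14
i=7 t=2 v=1: DROP (t<14-4); WM=14
i=8 t=19 v=3: → [18,27); WM=19; [9,18) fires=3
i=9 t=10 v=1: DROP (t<19-4); WM=19
i=10 t=20 v=4: → [18,27); WM=20
i=11 t=26 v=1: → [18,27); WM=26
i=12 t=14 v=5: DROP (t<26-4); WM=26
i=13 t=23 v=9: → [18,27); WM=26
i=14 t=18 v=5: DROP (t<26-4); WM=26

[0,9)=4 [9,18)=3 [18,27)=4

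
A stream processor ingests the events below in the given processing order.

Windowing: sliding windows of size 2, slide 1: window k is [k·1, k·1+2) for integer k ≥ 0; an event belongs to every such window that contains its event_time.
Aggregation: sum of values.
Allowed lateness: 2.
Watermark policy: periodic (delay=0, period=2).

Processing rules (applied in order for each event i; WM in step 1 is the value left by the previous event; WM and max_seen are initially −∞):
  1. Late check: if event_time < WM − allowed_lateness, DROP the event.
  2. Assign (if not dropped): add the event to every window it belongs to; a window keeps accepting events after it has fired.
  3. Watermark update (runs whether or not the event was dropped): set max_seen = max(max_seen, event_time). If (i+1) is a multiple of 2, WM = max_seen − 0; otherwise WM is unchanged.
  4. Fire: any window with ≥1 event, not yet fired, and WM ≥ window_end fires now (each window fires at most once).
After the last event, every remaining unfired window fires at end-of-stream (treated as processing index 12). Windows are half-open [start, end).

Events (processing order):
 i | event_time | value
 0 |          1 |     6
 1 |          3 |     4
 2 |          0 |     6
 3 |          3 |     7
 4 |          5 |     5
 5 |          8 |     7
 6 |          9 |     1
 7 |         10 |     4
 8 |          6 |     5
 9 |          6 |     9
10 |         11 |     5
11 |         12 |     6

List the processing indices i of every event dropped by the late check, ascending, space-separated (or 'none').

i=0 t=1 v=6: → [1,3),[0,2); WM=−∞
i=1 t=3 v=4: → [3,5),[2,4); WM=3; [0,2) fires=6 [1,3) fires=6
i=2 t=0 v=6: DROP (t<3-2); WM=3
i=3 t=3 v=7: → [3,5),[2,4); WM=3
i=4 t=5 v=5: → [5,7),[4,6); WM=3
i=5 t=8 v=7: → [8,10),[7,9); WM=8; [2,4) fires=11 [3,5) fires=11 [4,6) fires=5 [5,7) fires=5
i=6 t=9 v=1: → [9,11),[8,10); WM=8
i=7 t=10 v=4: → [10,12),[9,11); WM=10; [7,9) fires=7 [8,10) fires=8
i=8 t=6 v=5: DROP (t<10-2); WM=10
i=9 t=6 v=9: DROP (t<10-2); WM=10
i=10 t=11 v=5: → [11,13),[10,12); WM=10
i=11 t=12 v=6: → [12,14),[11,13); WM=12; [9,11) fires=5 [10,12) fires=9

2 8 9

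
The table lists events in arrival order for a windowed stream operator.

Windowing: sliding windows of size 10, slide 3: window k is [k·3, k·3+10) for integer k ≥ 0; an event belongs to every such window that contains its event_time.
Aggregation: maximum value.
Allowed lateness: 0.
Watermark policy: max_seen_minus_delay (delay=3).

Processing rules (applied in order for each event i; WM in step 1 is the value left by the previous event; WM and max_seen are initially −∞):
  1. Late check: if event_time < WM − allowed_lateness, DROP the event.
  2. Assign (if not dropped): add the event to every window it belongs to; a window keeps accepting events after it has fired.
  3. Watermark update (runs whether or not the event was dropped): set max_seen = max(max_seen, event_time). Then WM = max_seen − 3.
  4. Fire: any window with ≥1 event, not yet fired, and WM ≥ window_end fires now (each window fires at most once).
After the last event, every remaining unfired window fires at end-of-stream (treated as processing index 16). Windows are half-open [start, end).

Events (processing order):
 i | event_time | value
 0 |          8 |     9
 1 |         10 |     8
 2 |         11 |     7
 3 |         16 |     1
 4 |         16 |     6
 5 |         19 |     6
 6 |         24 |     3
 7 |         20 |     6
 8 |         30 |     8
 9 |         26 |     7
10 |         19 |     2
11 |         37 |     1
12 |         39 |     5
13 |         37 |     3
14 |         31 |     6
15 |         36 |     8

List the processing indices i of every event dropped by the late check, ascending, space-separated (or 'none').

7 9 10 14

i=0 t=8 v=9: → [6,16),[3,13),[0,10); WM=5
i=1 t=10 v=8: → [9,19),[6,16),[3,13); WM=7
i=2 t=11 v=7: → [9,19),[6,16),[3,13); WM=8
i=3 t=16 v=1: → [15,25),[12,22),[9,19); WM=13; [0,10) fires=9 [3,13) fires=9
i=4 t=16 v=6: → [15,25),[12,22),[9,19); WM=13
i=5 t=19 v=6: → [18,28),[15,25),[12,22); WM=16; [6,16) fires=9
i=6 t=24 v=3: → [24,34),[21,31),[18,28),[15,25); WM=21; [9,19) fires=8
i=7 t=20 v=6: DROP (t<21-0); WM=21
i=8 t=30 v=8: → [30,40),[27,37),[24,34),[21,31); WM=27; [12,22) fires=6 [15,25) fires=6
i=9 t=26 v=7: DROP (t<27-0); WM=27
i=10 t=19 v=2: DROP (t<27-0); WM=27
i=11 t=37 v=1: → [36,46),[33,43),[30,40); WM=34; [18,28) fires=6 [21,31) fires=8 [24,34) fires=8
i=12 t=39 v=5: → [39,49),[36,46),[33,43),[30,40); WM=36
i=13 t=37 v=3: → [36,46),[33,43),[30,40); WM=36
i=14 t=31 v=6: DROP (t<36-0); WM=36
i=15 t=36 v=8: → [36,46),[33,43),[30,40),[27,37); WM=36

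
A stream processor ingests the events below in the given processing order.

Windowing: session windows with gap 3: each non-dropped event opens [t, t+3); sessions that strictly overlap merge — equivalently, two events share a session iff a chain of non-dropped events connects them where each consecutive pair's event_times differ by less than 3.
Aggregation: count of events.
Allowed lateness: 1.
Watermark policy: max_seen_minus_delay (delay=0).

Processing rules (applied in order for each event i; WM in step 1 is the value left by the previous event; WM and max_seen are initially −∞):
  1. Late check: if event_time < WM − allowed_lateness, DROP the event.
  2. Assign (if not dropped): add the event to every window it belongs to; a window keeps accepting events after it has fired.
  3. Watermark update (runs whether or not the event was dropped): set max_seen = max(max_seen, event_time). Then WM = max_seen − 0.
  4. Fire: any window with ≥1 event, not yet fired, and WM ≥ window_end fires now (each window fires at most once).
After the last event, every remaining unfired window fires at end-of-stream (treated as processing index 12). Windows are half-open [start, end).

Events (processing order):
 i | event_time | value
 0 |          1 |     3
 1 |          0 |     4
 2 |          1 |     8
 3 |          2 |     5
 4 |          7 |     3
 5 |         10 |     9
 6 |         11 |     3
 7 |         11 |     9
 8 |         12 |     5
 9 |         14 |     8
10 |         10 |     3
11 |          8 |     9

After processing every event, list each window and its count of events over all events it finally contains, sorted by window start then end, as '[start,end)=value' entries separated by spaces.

i=0 t=1 v=3: → [1,4); WM=1
i=1 t=0 v=4: → [0,4); WM=1
i=2 t=1 v=8: → [0,4); WM=1
i=3 t=2 v=5: → [0,5); WM=2
i=4 t=7 v=3: → [7,10); WM=7
i=5 t=10 v=9: → [10,13); WM=10
i=6 t=11 v=3: → [10,14); WM=11
i=7 t=11 v=9: → [10,14); WM=11
i=8 t=12 v=5: → [10,15); WM=12
i=9 t=14 v=8: → [10,17); WM=14
i=10 t=10 v=3: DROP (t<14-1); WM=14
i=11 t=8 v=9: DROP (t<14-1); WM=14

[0,5)=4 [7,10)=1 [10,17)=5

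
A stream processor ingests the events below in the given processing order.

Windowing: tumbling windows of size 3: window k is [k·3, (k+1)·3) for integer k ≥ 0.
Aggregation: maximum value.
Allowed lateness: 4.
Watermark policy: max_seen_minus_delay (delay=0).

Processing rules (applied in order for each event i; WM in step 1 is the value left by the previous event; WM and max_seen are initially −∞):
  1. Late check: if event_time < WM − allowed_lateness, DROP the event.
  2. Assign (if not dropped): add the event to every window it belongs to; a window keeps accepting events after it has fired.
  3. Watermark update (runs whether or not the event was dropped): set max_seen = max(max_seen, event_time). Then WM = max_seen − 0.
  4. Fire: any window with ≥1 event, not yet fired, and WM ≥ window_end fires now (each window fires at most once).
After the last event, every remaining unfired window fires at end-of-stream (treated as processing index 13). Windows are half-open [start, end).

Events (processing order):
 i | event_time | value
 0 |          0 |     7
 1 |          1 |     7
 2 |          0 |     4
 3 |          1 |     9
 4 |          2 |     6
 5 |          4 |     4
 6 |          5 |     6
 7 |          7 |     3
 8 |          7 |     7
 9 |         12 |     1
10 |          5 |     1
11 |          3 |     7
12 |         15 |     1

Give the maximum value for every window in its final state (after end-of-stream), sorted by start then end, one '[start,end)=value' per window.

[0,3)=9 [3,6)=6 [6,9)=7 [12,15)=1 [15,18)=1

i=0 t=0 v=7: → [0,3); WM=0
i=1 t=1 v=7: → [0,3); WM=1
i=2 t=0 v=4: → [0,3); WM=1
i=3 t=1 v=9: → [0,3); WM=1
i=4 t=2 v=6: → [0,3); WM=2
i=5 t=4 v=4: → [3,6); WM=4; [0,3) fires=9
i=6 t=5 v=6: → [3,6); WM=5
i=7 t=7 v=3: → [6,9); WM=7; [3,6) fires=6
i=8 t=7 v=7: → [6,9); WM=7
i=9 t=12 v=1: → [12,15); WM=12; [6,9) fires=7
i=10 t=5 v=1: DROP (t<12-4); WM=12
i=11 t=3 v=7: DROP (t<12-4); WM=12
i=12 t=15 v=1: → [15,18); WM=15; [12,15) fires=1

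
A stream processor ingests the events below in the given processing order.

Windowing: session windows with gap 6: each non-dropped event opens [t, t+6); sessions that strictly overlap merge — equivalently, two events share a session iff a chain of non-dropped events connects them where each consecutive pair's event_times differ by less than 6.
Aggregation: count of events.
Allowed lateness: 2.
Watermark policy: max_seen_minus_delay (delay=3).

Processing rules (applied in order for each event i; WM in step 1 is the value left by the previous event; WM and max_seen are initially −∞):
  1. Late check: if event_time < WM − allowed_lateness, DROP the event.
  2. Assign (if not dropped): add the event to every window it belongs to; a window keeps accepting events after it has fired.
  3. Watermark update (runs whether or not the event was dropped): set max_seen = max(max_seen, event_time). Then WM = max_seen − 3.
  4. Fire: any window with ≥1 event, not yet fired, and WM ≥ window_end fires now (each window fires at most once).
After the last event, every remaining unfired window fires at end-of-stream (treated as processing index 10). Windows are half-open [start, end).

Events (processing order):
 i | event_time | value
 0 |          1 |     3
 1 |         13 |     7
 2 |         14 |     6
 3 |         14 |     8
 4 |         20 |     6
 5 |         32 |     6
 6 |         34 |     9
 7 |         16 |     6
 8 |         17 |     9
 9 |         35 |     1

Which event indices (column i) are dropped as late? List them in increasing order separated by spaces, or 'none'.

i=0 t=1 v=3: → [1,7); WM=-2
i=1 t=13 v=7: → [13,19); WM=10
i=2 t=14 v=6: → [13,20); WM=11
i=3 t=14 v=8: → [13,20); WM=11
i=4 t=20 v=6: → [20,26); WM=17
i=5 t=32 v=6: → [32,38); WM=29
i=6 t=34 v=9: → [32,40); WM=31
i=7 t=16 v=6: DROP (t<31-2); WM=31
i=8 t=17 v=9: DROP (t<31-2); WM=31
i=9 t=35 v=1: → [32,41); WM=32

7 8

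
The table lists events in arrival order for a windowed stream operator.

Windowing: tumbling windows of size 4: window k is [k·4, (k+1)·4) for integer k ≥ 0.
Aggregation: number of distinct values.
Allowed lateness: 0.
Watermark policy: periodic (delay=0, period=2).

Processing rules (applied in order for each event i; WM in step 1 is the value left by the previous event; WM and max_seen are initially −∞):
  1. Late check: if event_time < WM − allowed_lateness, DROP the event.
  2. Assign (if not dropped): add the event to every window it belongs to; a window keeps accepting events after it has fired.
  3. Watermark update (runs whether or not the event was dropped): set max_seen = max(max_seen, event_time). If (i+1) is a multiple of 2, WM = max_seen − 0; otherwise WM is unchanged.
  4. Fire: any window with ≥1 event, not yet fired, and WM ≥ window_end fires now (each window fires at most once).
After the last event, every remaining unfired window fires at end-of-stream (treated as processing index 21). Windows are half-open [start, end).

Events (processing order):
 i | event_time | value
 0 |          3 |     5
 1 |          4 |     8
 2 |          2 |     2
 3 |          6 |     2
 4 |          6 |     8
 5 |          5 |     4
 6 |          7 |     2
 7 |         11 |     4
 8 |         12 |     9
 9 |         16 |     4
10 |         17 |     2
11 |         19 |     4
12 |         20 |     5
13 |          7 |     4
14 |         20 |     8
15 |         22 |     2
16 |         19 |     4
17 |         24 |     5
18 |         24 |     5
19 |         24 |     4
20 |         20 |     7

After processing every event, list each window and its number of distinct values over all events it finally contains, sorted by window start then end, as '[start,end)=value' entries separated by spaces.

i=0 t=3 v=5: → [0,4); WM=−∞
i=1 t=4 v=8: → [4,8); WM=4; [0,4) fires=1
i=2 t=2 v=2: DROP (t<4-0); WM=4
i=3 t=6 v=2: → [4,8); WM=6
i=4 t=6 v=8: → [4,8); WM=6
i=5 t=5 v=4: DROP (t<6-0); WM=6
i=6 t=7 v=2: → [4,8); WM=6
i=7 t=11 v=4: → [8,12); WM=11; [4,8) fires=2
i=8 t=12 v=9: → [12,16); WM=11
i=9 t=16 v=4: → [16,20); WM=16; [8,12) fires=1 [12,16) fires=1
i=10 t=17 v=2: → [16,20); WM=16
i=11 t=19 v=4: → [16,20); WM=19
i=12 t=20 v=5: → [20,24); WM=19
i=13 t=7 v=4: DROP (t<19-0); WM=20; [16,20) fires=2
i=14 t=20 v=8: → [20,24); WM=20
i=15 t=22 v=2: → [20,24); WM=22
i=16 t=19 v=4: DROP (t<22-0); WM=22
i=17 t=24 v=5: → [24,28); WM=24; [20,24) fires=3
i=18 t=24 v=5: → [24,28); WM=24
i=19 t=24 v=4: → [24,28); WM=24
i=20 t=20 v=7: DROP (t<24-0); WM=24

[0,4)=1 [4,8)=2 [8,12)=1 [12,16)=1 [16,20)=2 [20,24)=3 [24,28)=2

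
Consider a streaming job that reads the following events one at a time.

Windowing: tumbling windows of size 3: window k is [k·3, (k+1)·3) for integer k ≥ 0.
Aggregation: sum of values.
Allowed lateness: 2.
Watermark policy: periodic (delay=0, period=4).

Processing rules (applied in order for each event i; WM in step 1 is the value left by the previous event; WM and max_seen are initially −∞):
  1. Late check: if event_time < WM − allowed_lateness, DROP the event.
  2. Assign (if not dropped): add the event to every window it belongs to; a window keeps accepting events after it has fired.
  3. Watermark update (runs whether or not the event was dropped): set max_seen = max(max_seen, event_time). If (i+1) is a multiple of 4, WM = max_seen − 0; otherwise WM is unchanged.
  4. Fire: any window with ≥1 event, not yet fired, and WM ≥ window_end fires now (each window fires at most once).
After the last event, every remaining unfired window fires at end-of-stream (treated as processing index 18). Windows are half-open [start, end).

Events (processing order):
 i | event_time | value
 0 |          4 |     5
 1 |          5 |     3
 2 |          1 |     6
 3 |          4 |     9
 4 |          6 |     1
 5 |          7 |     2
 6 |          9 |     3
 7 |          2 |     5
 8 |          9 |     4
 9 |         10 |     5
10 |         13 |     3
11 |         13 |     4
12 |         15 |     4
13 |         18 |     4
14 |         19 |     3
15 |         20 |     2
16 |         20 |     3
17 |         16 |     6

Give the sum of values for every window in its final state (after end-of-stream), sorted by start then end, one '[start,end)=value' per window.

i=0 t=4 v=5: → [3,6); WM=−∞
i=1 t=5 v=3: → [3,6); WM=−∞
i=2 t=1 v=6: → [0,3); WM=−∞
i=3 t=4 v=9: → [3,6); WM=5; [0,3) fires=6
i=4 t=6 v=1: → [6,9); WM=5
i=5 t=7 v=2: → [6,9); WM=5
i=6 t=9 v=3: → [9,12); WM=5
i=7 t=2 v=5: DROP (t<5-2); WM=9; [3,6) fires=17 [6,9) fires=3
i=8 t=9 v=4: → [9,12); WM=9
i=9 t=10 v=5: → [9,12); WM=9
i=10 t=13 v=3: → [12,15); WM=9
i=11 t=13 v=4: → [12,15); WM=13; [9,12) fires=12
i=12 t=15 v=4: → [15,18); WM=13
i=13 t=18 v=4: → [18,21); WM=13
i=14 t=19 v=3: → [18,21); WM=13
i=15 t=20 v=2: → [18,21); WM=20; [12,15) fires=7 [15,18) fires=4
i=16 t=20 v=3: → [18,21); WM=20
i=17 t=16 v=6: DROP (t<20-2); WM=20

[0,3)=6 [3,6)=17 [6,9)=3 [9,12)=12 [12,15)=7 [15,18)=4 [18,21)=12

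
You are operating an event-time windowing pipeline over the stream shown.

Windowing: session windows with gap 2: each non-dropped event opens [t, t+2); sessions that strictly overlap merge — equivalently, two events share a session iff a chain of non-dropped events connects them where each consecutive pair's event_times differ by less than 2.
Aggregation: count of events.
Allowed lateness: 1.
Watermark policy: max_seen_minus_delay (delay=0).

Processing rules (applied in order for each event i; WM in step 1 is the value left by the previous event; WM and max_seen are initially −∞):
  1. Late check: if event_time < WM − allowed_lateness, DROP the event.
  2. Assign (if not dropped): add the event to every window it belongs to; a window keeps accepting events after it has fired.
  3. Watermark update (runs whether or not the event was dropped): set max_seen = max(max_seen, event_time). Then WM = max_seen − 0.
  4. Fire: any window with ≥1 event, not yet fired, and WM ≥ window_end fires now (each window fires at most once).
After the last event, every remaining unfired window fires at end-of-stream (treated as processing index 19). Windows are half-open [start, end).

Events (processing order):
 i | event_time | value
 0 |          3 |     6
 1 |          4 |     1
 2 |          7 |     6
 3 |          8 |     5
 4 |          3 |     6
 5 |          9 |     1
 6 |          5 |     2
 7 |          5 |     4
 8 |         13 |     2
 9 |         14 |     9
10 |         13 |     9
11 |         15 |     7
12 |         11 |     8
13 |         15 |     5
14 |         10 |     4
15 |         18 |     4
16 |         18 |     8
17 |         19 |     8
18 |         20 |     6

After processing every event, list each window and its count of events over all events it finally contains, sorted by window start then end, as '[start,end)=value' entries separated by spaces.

[3,6)=2 [7,11)=3 [13,17)=5 [18,22)=4

i=0 t=3 v=6: → [3,5); WM=3
i=1 t=4 v=1: → [3,6); WM=4
i=2 t=7 v=6: → [7,9); WM=7
i=3 t=8 v=5: → [7,10); WM=8
i=4 t=3 v=6: DROP (t<8-1); WM=8
i=5 t=9 v=1: → [7,11); WM=9
i=6 t=5 v=2: DROP (t<9-1); WM=9
i=7 t=5 v=4: DROP (t<9-1); WM=9
i=8 t=13 v=2: → [13,15); WM=13
i=9 t=14 v=9: → [13,16); WM=14
i=10 t=13 v=9: → [13,16); WM=14
i=11 t=15 v=7: → [13,17); WM=15
i=12 t=11 v=8: DROP (t<15-1); WM=15
i=13 t=15 v=5: → [13,17); WM=15
i=14 t=10 v=4: DROP (t<15-1); WM=15
i=15 t=18 v=4: → [18,20); WM=18
i=16 t=18 v=8: → [18,20); WM=18
i=17 t=19 v=8: → [18,21); WM=19
i=18 t=20 v=6: → [18,22); WM=20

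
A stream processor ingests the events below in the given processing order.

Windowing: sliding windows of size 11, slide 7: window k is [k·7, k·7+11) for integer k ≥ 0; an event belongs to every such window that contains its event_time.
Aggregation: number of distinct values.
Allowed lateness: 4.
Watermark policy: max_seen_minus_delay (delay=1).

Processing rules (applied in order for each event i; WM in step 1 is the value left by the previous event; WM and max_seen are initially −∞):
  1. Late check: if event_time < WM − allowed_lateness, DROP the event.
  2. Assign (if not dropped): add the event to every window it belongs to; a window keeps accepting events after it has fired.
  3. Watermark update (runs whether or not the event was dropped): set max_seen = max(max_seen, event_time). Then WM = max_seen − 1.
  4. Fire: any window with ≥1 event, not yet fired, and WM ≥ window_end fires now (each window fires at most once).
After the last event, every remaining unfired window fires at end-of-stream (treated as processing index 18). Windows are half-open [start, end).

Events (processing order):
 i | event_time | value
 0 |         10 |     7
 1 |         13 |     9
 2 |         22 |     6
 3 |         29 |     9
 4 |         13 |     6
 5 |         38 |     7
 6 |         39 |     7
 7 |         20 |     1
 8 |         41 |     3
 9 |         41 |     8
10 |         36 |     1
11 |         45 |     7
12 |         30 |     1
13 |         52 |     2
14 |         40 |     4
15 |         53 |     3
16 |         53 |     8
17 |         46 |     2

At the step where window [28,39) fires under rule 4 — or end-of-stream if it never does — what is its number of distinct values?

i=0 t=10 v=7: → [7,18),[0,11); WM=9
i=1 t=13 v=9: → [7,18); WM=12; [0,11) fires=1
i=2 t=22 v=6: → [21,32),[14,25); WM=21; [7,18) fires=2
i=3 t=29 v=9: → [28,39),[21,32); WM=28; [14,25) fires=1
i=4 t=13 v=6: DROP (t<28-4); WM=28
i=5 t=38 v=7: → [35,46),[28,39); WM=37; [21,32) fires=2
i=6 t=39 v=7: → [35,46); WM=38
i=7 t=20 v=1: DROP (t<38-4); WM=38
i=8 t=41 v=3: → [35,46); WM=40; [28,39) fires=2
i=9 t=41 v=8: → [35,46); WM=40
i=10 t=36 v=1: → [35,46),[28,39); WM=40
i=11 t=45 v=7: → [42,53),[35,46); WM=44
i=12 t=30 v=1: DROP (t<44-4); WM=44
i=13 t=52 v=2: → [49,60),[42,53); WM=51; [35,46) fires=4
i=14 t=40 v=4: DROP (t<51-4); WM=51
i=15 t=53 v=3: → [49,60); WM=52
i=16 t=53 v=8: → [49,60); WM=52
i=17 t=46 v=2: DROP (t<52-4); WM=52

2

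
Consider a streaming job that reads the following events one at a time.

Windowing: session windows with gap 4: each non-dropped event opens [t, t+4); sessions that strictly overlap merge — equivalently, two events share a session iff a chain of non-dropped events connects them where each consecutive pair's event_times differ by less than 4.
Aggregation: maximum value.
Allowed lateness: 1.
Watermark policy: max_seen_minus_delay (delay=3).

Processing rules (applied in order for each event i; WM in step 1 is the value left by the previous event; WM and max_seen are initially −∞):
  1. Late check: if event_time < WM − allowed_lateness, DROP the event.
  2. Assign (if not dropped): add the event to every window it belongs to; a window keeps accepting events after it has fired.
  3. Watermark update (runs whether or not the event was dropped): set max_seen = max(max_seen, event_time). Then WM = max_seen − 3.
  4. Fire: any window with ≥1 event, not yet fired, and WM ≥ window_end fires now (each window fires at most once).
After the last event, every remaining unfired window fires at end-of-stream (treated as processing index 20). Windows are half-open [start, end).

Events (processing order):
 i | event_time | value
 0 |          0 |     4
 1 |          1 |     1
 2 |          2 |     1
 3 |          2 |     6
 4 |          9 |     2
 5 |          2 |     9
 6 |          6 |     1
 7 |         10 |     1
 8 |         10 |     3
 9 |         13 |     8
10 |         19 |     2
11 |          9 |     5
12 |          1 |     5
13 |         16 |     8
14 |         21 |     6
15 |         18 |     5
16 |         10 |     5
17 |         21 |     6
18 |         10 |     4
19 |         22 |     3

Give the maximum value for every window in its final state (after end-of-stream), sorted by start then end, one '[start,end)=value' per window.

i=0 t=0 v=4: → [0,4); WM=-3
i=1 t=1 v=1: → [0,5); WM=-2
i=2 t=2 v=1: → [0,6); WM=-1
i=3 t=2 v=6: → [0,6); WM=-1
i=4 t=9 v=2: → [9,13); WM=6
i=5 t=2 v=9: DROP (t<6-1); WM=6
i=6 t=6 v=1: → [6,13); WM=6
i=7 t=10 v=1: → [6,14); WM=7
i=8 t=10 v=3: → [6,14); WM=7
i=9 t=13 v=8: → [6,17); WM=10
i=10 t=19 v=2: → [19,23); WM=16
i=11 t=9 v=5: DROP (t<16-1); WM=16
i=12 t=1 v=5: DROP (t<16-1); WM=16
i=13 t=16 v=8: → [6,23); WM=16
i=14 t=21 v=6: → [6,25); WM=18
i=15 t=18 v=5: → [6,25); WM=18
i=16 t=10 v=5: DROP (t<18-1); WM=18
i=17 t=21 v=6: → [6,25); WM=18
i=18 t=10 v=4: DROP (t<18-1); WM=18
i=19 t=22 v=3: → [6,26); WM=19

[0,6)=6 [6,26)=8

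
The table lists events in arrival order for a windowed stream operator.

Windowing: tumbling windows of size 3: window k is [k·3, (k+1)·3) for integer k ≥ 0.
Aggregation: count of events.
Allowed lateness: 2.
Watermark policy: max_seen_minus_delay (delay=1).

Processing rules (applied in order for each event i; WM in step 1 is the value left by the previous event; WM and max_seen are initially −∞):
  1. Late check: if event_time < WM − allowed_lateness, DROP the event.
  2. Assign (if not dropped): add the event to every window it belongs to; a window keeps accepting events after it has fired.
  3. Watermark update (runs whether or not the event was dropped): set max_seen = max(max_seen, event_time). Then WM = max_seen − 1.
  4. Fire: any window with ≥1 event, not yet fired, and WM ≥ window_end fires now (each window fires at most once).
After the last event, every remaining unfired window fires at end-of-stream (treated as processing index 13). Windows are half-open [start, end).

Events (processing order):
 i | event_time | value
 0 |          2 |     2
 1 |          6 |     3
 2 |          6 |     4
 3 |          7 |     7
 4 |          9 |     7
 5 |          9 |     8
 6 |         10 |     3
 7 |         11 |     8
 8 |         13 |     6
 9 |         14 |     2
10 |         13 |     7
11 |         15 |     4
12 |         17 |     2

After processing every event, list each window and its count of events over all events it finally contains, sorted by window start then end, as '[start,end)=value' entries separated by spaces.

[0,3)=1 [6,9)=3 [9,12)=4 [12,15)=3 [15,18)=2

i=0 t=2 v=2: → [0,3); WM=1
i=1 t=6 v=3: → [6,9); WM=5; [0,3) fires=1
i=2 t=6 v=4: → [6,9); WM=5
i=3 t=7 v=7: → [6,9); WM=6
i=4 t=9 v=7: → [9,12); WM=8
i=5 t=9 v=8: → [9,12); WM=8
i=6 t=10 v=3: → [9,12); WM=9; [6,9) fires=3
i=7 t=11 v=8: → [9,12); WM=10
i=8 t=13 v=6: → [12,15); WM=12; [9,12) fires=4
i=9 t=14 v=2: → [12,15); WM=13
i=10 t=13 v=7: → [12,15); WM=13
i=11 t=15 v=4: → [15,18); WM=14
i=12 t=17 v=2: → [15,18); WM=16; [12,15) fires=3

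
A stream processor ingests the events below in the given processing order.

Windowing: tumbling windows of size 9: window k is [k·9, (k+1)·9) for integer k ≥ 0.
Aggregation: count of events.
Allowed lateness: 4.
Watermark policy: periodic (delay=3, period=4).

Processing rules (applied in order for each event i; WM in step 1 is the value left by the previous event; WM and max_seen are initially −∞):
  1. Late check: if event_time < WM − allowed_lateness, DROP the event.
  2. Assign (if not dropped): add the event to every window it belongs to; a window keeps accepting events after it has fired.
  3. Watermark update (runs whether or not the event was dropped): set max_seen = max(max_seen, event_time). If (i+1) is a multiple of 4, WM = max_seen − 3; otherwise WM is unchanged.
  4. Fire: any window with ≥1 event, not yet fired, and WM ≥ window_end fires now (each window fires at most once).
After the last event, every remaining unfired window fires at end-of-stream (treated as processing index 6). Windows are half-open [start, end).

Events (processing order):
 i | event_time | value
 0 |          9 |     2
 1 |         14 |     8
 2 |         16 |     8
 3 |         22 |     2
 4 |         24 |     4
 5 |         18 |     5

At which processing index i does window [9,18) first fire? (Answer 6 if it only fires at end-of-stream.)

3

i=0 t=9 v=2: → [9,18); WM=−∞
i=1 t=14 v=8: → [9,18); WM=−∞
i=2 t=16 v=8: → [9,18); WM=−∞
i=3 t=22 v=2: → [18,27); WM=19; [9,18) fires=3
i=4 t=24 v=4: → [18,27); WM=19
i=5 t=18 v=5: → [18,27); WM=19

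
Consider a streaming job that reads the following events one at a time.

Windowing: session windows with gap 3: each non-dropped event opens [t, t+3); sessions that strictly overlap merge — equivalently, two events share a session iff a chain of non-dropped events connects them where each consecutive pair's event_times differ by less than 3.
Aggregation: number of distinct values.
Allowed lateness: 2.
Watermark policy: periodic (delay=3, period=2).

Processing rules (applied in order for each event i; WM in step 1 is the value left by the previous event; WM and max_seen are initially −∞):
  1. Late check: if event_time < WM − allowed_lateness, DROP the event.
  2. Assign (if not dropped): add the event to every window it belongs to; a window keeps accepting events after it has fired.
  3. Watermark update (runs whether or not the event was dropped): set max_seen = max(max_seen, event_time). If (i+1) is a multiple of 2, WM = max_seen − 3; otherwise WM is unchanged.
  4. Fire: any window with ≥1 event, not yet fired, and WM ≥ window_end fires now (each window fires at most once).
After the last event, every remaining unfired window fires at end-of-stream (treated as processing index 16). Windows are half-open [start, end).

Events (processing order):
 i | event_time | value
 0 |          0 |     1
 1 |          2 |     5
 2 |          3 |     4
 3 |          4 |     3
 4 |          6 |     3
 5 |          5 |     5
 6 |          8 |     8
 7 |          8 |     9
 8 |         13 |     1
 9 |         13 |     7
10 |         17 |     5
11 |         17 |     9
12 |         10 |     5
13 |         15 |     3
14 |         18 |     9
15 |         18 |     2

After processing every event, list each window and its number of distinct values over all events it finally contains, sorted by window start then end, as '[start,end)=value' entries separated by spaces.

i=0 t=0 v=1: → [0,3); WM=−∞
i=1 t=2 v=5: → [0,5); WM=-1
i=2 t=3 v=4: → [0,6); WM=-1
i=3 t=4 v=3: → [0,7); WM=1
i=4 t=6 v=3: → [0,9); WM=1
i=5 t=5 v=5: → [0,9); WM=3
i=6 t=8 v=8: → [0,11); WM=3
i=7 t=8 v=9: → [0,11); WM=5
i=8 t=13 v=1: → [13,16); WM=5
i=9 t=13 v=7: → [13,16); WM=10
i=10 t=17 v=5: → [17,20); WM=10
i=11 t=17 v=9: → [17,20); WM=14
i=12 t=10 v=5: DROP (t<14-2); WM=14
i=13 t=15 v=3: → [13,20); WM=14
i=14 t=18 v=9: → [13,21); WM=14
i=15 t=18 v=2: → [13,21); WM=15

[0,11)=6 [13,21)=6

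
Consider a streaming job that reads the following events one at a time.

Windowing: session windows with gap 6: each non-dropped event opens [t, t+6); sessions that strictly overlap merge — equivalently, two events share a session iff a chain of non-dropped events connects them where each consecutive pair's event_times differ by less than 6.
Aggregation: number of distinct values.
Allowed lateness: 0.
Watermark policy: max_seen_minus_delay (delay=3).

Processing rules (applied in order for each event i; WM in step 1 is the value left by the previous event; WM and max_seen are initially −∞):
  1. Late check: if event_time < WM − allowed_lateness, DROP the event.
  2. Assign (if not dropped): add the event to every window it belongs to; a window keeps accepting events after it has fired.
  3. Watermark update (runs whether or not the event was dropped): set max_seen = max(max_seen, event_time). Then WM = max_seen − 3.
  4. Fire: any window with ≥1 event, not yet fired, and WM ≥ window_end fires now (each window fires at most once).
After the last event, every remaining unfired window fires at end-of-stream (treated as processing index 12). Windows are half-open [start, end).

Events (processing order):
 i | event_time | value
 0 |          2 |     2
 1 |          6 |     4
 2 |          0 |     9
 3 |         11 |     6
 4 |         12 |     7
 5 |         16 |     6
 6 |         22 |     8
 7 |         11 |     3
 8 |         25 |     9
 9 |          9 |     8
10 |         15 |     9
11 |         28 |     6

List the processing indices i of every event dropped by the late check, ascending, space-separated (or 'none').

2 7 9 10

i=0 t=2 v=2: → [2,8); WM=-1
i=1 t=6 v=4: → [2,12); WM=3
i=2 t=0 v=9: DROP (t<3-0); WM=3
i=3 t=11 v=6: → [2,17); WM=8
i=4 t=12 v=7: → [2,18); WM=9
i=5 t=16 v=6: → [2,22); WM=13
i=6 t=22 v=8: → [22,28); WM=19
i=7 t=11 v=3: DROP (t<19-0); WM=19
i=8 t=25 v=9: → [22,31); WM=22
i=9 t=9 v=8: DROP (t<22-0); WM=22
i=10 t=15 v=9: DROP (t<22-0); WM=22
i=11 t=28 v=6: → [22,34); WM=25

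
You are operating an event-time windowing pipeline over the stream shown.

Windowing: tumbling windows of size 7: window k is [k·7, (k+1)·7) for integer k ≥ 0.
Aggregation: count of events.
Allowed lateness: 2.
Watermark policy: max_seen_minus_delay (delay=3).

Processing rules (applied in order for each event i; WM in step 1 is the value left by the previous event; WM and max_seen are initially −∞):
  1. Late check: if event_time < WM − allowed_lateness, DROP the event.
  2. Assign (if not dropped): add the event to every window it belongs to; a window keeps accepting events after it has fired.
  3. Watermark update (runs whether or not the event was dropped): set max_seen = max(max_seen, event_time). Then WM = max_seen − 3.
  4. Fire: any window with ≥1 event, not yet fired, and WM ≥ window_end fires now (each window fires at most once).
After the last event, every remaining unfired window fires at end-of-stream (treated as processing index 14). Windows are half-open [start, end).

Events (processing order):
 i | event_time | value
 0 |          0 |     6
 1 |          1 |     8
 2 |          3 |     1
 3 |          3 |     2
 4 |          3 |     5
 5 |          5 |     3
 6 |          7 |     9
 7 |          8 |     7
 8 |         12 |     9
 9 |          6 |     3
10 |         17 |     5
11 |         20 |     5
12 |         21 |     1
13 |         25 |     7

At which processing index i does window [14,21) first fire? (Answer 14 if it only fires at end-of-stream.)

13

i=0 t=0 v=6: → [0,7); WM=-3
i=1 t=1 v=8: → [0,7); WM=-2
i=2 t=3 v=1: → [0,7); WM=0
i=3 t=3 v=2: → [0,7); WM=0
i=4 t=3 v=5: → [0,7); WM=0
i=5 t=5 v=3: → [0,7); WM=2
i=6 t=7 v=9: → [7,14); WM=4
i=7 t=8 v=7: → [7,14); WM=5
i=8 t=12 v=9: → [7,14); WM=9; [0,7) fires=6
i=9 t=6 v=3: DROP (t<9-2); WM=9
i=10 t=17 v=5: → [14,21); WM=14; [7,14) fires=3
i=11 t=20 v=5: → [14,21); WM=17
i=12 t=21 v=1: → [21,28); WM=18
i=13 t=25 v=7: → [21,28); WM=22; [14,21) fires=2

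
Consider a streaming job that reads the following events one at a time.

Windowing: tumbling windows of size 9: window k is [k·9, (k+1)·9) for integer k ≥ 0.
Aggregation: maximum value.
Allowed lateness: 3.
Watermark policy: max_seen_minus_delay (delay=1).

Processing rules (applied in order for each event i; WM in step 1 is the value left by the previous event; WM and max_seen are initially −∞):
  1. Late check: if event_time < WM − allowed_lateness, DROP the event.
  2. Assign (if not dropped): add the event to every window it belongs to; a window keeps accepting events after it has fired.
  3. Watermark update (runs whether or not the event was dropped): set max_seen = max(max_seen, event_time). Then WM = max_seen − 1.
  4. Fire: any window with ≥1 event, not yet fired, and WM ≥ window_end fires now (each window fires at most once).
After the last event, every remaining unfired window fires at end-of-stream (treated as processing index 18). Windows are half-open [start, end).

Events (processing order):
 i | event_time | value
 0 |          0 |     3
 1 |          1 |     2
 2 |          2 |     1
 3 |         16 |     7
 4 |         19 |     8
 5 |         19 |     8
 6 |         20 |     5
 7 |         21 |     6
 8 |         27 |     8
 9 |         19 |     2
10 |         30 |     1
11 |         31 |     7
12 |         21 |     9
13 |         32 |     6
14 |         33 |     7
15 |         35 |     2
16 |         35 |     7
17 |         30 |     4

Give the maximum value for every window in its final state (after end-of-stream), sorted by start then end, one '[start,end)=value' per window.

[0,9)=3 [9,18)=7 [18,27)=8 [27,36)=8

i=0 t=0 v=3: → [0,9); WM=-1
i=1 t=1 v=2: → [0,9); WM=0
i=2 t=2 v=1: → [0,9); WM=1
i=3 t=16 v=7: → [9,18); WM=15; [0,9) fires=3
i=4 t=19 v=8: → [18,27); WM=18; [9,18) fires=7
i=5 t=19 v=8: → [18,27); WM=18
i=6 t=20 v=5: → [18,27); WM=19
i=7 t=21 v=6: → [18,27); WM=20
i=8 t=27 v=8: → [27,36); WM=26
i=9 t=19 v=2: DROP (t<26-3); WM=26
i=10 t=30 v=1: → [27,36); WM=29; [18,27) fires=8
i=11 t=31 v=7: → [27,36); WM=30
i=12 t=21 v=9: DROP (t<30-3); WM=30
i=13 t=32 v=6: → [27,36); WM=31
i=14 t=33 v=7: → [27,36); WM=32
i=15 t=35 v=2: → [27,36); WM=34
i=16 t=35 v=7: → [27,36); WM=34
i=17 t=30 v=4: DROP (t<34-3); WM=34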